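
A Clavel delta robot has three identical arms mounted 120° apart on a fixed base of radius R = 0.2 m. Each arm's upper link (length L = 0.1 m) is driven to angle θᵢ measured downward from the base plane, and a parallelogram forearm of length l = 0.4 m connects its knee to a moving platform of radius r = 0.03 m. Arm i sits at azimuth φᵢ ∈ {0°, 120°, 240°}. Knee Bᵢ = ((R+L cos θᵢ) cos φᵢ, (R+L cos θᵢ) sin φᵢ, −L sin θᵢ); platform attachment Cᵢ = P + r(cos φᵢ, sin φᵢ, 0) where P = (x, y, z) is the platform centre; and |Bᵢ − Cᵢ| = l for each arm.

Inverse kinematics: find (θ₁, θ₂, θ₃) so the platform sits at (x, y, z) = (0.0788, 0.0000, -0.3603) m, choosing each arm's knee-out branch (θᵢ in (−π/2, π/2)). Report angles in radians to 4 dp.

θ₁ = 0.0876, θ₂ = 0.8732, θ₃ = 0.8732

φ1=0.0° → target in arm frame (0.0788, 0.0000)
  e−x'=0.0912;  (l²−L²−(e−x')²−y'²−z²)/2L = 0.0593
  √(A²+B²)=0.3717;  θ1 = -1.3229+1.4105 ≈ 0.0876
φ2=120.0° → target in arm frame (-0.0394, -0.0682)
  A=0.2094, B=-0.3603, C=(l²−L²−A²−y'²−z²)/(2L)=-0.1416
  θ2 = atan2(B,A) + arccos(C/0.4167) = 0.8732
arm 3 (φ=240.0°): x'=-0.0394, y'=0.0682
  A cos θ + B sin θ = C:  0.2094·cos θ + -0.3603·sin θ = -0.1416
  √(A²+B²)=0.4167;  θ3 = -1.0443+1.9175 ≈ 0.8732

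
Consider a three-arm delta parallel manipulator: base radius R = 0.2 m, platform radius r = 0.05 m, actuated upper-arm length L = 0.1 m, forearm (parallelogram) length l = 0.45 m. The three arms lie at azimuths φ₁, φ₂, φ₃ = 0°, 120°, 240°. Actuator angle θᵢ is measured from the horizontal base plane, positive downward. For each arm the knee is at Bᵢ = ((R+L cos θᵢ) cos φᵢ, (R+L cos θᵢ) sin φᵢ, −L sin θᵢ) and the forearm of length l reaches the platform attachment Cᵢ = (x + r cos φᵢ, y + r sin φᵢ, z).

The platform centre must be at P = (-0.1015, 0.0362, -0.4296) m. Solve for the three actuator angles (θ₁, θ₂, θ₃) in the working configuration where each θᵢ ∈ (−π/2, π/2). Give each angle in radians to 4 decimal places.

θ₁ = 1.1345, θ₂ = 0.1744, θ₃ = 0.5237

φ1=0.0° → target in arm frame (-0.1015, 0.0362)
  e−x'=0.2515;  (l²−L²−(e−x')²−y'²−z²)/2L = -0.2831
  θ1 = atan2(B,A) + arccos(C/0.4978) = 1.1345
rotate P by −φ2: (0.0821, 0.0698, -0.4296)
  e−x'=0.0679;  (l²−L²−(e−x')²−y'²−z²)/2L = -0.0077
  γ=atan2(-0.4296,0.0679)=-1.4140;  ψ=arccos(-0.0177)=1.5885;  θ2=γ+ψ≈0.1744
arm 3 (φ=240.0°): x'=0.0194, y'=-0.1060
  A=0.1306, B=-0.4296, C=(l²−L²−A²−y'²−z²)/(2L)=-0.1017
  θ3 = atan2(B,A) + arccos(C/0.4490) = 0.5237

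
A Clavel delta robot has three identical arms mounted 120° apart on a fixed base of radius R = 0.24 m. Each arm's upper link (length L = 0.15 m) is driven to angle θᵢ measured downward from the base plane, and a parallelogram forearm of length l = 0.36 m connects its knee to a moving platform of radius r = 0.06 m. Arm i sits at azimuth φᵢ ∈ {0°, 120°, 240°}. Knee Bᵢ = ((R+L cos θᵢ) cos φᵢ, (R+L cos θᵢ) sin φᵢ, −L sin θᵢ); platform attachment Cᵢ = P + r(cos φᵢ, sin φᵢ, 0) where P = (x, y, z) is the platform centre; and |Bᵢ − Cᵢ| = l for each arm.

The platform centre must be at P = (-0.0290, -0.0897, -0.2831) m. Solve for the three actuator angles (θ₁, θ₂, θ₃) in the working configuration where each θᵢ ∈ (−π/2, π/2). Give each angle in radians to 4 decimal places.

arm 1 (φ=0.0°): x'=-0.0290, y'=-0.0897
  e−x'=0.2090;  (l²−L²−(e−x')²−y'²−z²)/2L = -0.0826
  √(A²+B²)=0.3519;  θ1 = -0.9349+1.8077 ≈ 0.8728
arm 2 (φ=120.0°): x'=-0.0632, y'=0.0700
  e−x'=0.2432;  (l²−L²−(e−x')²−y'²−z²)/2L = -0.1236
  θ2 = atan2(B,A) + arccos(C/0.3732) = 1.0472
arm 3 (φ=240.0°): x'=0.0922, y'=0.0197
  A cos θ + B sin θ = C:  0.0878·cos θ + -0.2831·sin θ = 0.0628
  θ3 = atan2(B,A) + arccos(C/0.2964) = 0.0871

θ₁ = 0.8728, θ₂ = 1.0472, θ₃ = 0.0871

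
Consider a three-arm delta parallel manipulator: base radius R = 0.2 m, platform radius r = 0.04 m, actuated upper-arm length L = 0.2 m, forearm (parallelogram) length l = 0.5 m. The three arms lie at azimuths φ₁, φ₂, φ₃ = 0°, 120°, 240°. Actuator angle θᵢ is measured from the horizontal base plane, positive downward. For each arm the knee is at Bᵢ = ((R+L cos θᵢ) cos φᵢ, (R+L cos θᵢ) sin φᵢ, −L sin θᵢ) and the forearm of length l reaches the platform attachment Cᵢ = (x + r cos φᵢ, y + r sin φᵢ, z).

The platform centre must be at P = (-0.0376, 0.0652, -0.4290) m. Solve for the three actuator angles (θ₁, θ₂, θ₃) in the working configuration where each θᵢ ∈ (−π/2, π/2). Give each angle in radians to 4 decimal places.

φ1=0.0° → target in arm frame (-0.0376, 0.0652)
  e−x'=0.1976;  (l²−L²−(e−x')²−y'²−z²)/2L = -0.0433
  γ=atan2(-0.4290,0.1976)=-1.1392;  ψ=arccos(-0.0918)=1.6627;  θ1=γ+ψ≈0.5235
arm 2 (φ=120.0°): x'=0.0753, y'=0.0000
  A=0.0847, B=-0.4290, C=(l²−L²−A²−y'²−z²)/(2L)=0.0469
  θ2 = atan2(B,A) + arccos(C/0.4373) = 0.0874
rotate P by −φ3: (-0.0377, -0.0652, -0.4290)
  A cos θ + B sin θ = C:  0.1977·cos θ + -0.4290·sin θ = -0.0434
  √(A²+B²)=0.4723;  θ3 = -1.1390+1.6628 ≈ 0.5238

θ₁ = 0.5235, θ₂ = 0.0874, θ₃ = 0.5238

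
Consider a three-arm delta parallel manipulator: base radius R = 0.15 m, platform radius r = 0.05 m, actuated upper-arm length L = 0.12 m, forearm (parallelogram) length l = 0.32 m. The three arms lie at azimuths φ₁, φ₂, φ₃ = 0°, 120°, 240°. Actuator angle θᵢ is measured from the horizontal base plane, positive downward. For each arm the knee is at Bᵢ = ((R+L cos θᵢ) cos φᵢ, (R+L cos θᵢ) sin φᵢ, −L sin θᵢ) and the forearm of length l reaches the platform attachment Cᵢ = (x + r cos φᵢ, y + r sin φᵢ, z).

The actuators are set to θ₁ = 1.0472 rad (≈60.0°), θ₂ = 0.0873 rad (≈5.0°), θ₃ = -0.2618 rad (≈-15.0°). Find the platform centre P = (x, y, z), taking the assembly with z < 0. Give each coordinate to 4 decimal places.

arm 1 at φ=0.0°: e+L cos θ1 = 0.1600;  centre 1 = (0.1600, 0.0000, -0.1039)
centre 2 = (0.2195·cos120.0°, 0.2195·sin120.0°, -0.0105) = (-0.1098, 0.1901, -0.0105)
φ3=240.0°: virtual centre (-0.1080, -0.1870, 0.0311), radius l
subtract pairs → two planes through P
plane₁₂: -0.5395x+0.3803y+0.1869z = 0.0119
det = 0.4056;  x = -0.0215+0.4255z,  y = 0.0009+0.1122z
quadratic in z: (1.1936)z²+(0.0536)z+(-0.0587)=0, √Δ=0.5320 → z ∈ {-0.2453, 0.2004}; z = -0.2453 (taking z<0)
x = -0.1258, y = -0.0267

(-0.1258, -0.0267, -0.2453)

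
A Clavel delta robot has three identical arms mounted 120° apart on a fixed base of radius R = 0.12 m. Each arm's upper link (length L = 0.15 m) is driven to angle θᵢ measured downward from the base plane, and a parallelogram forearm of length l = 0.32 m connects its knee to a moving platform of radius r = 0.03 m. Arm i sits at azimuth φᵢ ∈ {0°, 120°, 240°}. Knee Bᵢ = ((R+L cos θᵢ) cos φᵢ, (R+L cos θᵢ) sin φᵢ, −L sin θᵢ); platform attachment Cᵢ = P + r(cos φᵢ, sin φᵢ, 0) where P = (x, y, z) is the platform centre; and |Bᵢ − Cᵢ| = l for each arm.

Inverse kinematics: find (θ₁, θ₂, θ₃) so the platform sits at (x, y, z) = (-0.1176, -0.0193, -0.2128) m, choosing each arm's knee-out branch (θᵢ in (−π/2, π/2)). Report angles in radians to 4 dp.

φ1=0.0° → target in arm frame (-0.1176, -0.0193)
  A cos θ + B sin θ = C:  0.2076·cos θ + -0.2128·sin θ = -0.0295
  √(A²+B²)=0.2973;  θ1 = -0.7978+1.6702 ≈ 0.8725
rotate P by −φ2: (0.0421, 0.1115, -0.2128)
  A=0.0479, B=-0.2128, C=(l²−L²−A²−y'²−z²)/(2L)=0.0663
  γ=atan2(-0.2128,0.0479)=-1.3493;  ψ=arccos(0.3039)=1.2620;  θ2=γ+ψ≈-0.0874
arm 3 (φ=240.0°): x'=0.0755, y'=-0.0922
  A=0.0145, B=-0.2128, C=(l²−L²−A²−y'²−z²)/(2L)=0.0864
  √(A²+B²)=0.2133;  θ3 = -1.5028+1.1540 ≈ -0.3489

θ₁ = 0.8725, θ₂ = -0.0874, θ₃ = -0.3489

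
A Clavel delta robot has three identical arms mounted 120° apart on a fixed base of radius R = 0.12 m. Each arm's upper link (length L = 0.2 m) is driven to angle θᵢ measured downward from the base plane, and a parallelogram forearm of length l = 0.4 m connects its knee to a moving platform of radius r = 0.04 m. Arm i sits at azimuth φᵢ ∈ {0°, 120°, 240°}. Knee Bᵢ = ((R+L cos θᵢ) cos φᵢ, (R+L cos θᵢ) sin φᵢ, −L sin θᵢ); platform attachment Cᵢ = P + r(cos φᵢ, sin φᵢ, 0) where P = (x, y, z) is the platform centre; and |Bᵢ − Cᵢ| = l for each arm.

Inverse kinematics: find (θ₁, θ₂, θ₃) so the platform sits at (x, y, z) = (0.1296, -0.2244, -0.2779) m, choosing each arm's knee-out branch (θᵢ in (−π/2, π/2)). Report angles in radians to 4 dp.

θ₁ = -0.0876, θ₂ = 1.3089, θ₃ = -0.0872

arm 1 (φ=0.0°): x'=0.1296, y'=-0.2244
  A cos θ + B sin θ = C:  -0.0496·cos θ + -0.2779·sin θ = -0.0251
  θ1 = atan2(B,A) + arccos(C/0.2823) = -0.0876
φ2=120.0° → target in arm frame (-0.2591, 0.0000)
  e−x'=0.3391;  (l²−L²−(e−x')²−y'²−z²)/2L = -0.1806
  θ2 = atan2(B,A) + arccos(C/0.4385) = 1.3089
φ3=240.0° → target in arm frame (0.1295, 0.2244)
  e−x'=-0.0495;  (l²−L²−(e−x')²−y'²−z²)/2L = -0.0251
  θ3 = atan2(B,A) + arccos(C/0.2823) = -0.0872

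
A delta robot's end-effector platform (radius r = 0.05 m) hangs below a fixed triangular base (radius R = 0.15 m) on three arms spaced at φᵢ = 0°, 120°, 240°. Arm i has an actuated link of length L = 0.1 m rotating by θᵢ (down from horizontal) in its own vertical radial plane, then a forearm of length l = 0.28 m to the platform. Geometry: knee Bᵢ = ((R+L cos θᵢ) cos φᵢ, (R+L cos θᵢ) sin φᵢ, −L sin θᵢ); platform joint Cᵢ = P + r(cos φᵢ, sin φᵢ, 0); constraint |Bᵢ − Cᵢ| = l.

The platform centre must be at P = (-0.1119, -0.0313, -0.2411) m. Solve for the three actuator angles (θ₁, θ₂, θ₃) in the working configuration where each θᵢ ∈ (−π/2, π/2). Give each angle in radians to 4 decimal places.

φ1=0.0° → target in arm frame (-0.1119, -0.0313)
  A cos θ + B sin θ = C:  0.2119·cos θ + -0.2411·sin θ = -0.1781
  √(A²+B²)=0.3210;  θ1 = -0.8498+2.1588 ≈ 1.3090
φ2=120.0° → target in arm frame (0.0288, 0.1126)
  A cos θ + B sin θ = C:  0.0712·cos θ + -0.2411·sin θ = -0.0373
  θ2 = atan2(B,A) + arccos(C/0.2514) = 0.4360
φ3=240.0° → target in arm frame (0.0831, -0.0813)
  A=0.0169, B=-0.2411, C=(l²−L²−A²−y'²−z²)/(2L)=0.0169
  √(A²+B²)=0.2417;  θ3 = -1.5006+1.5008 ≈ 0.0002

θ₁ = 1.3090, θ₂ = 0.4360, θ₃ = 0.0002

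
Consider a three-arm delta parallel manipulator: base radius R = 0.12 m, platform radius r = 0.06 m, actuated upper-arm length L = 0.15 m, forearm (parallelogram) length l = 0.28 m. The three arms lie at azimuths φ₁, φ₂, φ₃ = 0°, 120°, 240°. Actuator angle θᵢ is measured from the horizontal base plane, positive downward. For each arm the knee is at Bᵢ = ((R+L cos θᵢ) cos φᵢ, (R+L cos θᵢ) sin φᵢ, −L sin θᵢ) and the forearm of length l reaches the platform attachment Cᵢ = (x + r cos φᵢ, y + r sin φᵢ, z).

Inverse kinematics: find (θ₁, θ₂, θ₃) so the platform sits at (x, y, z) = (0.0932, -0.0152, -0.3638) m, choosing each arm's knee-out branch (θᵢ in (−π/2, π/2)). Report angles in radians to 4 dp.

θ₁ = 0.6981, θ₂ = 1.3093, θ₃ = 1.2219

rotate P by −φ1: (0.0932, -0.0152, -0.3638)
  A cos θ + B sin θ = C:  -0.0332·cos θ + -0.3638·sin θ = -0.2593
  √(A²+B²)=0.3653;  θ1 = -1.6618+2.3599 ≈ 0.6981
arm 2 (φ=120.0°): x'=-0.0598, y'=-0.0731
  e−x'=0.1198;  (l²−L²−(e−x')²−y'²−z²)/2L = -0.3205
  √(A²+B²)=0.3830;  θ2 = -1.2528+2.5620 ≈ 1.3093
φ3=240.0° → target in arm frame (-0.0334, 0.0883)
  A=0.0934, B=-0.3638, C=(l²−L²−A²−y'²−z²)/(2L)=-0.3099
  γ=atan2(-0.3638,0.0934)=-1.3194;  ψ=arccos(-0.8252)=2.5413;  θ3=γ+ψ≈1.2219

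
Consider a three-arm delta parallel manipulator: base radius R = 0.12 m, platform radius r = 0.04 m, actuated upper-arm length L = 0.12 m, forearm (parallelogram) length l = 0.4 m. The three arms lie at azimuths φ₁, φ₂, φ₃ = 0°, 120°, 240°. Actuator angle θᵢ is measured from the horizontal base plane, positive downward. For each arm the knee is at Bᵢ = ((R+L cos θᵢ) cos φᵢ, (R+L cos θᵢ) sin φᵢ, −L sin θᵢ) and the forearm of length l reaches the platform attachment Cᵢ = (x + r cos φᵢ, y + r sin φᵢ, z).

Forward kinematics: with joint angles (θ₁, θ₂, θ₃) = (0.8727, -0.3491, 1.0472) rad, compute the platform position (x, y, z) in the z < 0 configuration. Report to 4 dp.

(-0.0753, 0.1878, -0.3579)

O1 = (0.1571·cos0.0°, 0.1571·sin0.0°, -0.0919) = (0.1571, 0.0000, -0.0919)
arm 2 at φ=120.0°: ρ2 = 0.1928;  O2 = (-0.0964, 0.1669, 0.0410)
arm 3 at φ=240.0°: ρ3 = 0.1400;  O3 = (-0.0700, -0.1212, -0.1039)
|O₂|²−|O₁|² = 0.0057;  |O₃|²−|O₁|² = -0.0027
[-0.5070 0.3339 0.2659]·P = 0.0057;  [-0.4543 -0.2425 -0.0240]·P = -0.0027
det = 0.2746;  x = -0.0017+0.2057z,  y = 0.0145+-0.4842z
sphere 1 gives Az²+Bz+C=0 with A=1.2768, B=0.1045, C=-0.1261;  B²−4AC=0.6550;  roots -0.3579, 0.2760;  negative root z = -0.3579
x = -0.0753, y = 0.1878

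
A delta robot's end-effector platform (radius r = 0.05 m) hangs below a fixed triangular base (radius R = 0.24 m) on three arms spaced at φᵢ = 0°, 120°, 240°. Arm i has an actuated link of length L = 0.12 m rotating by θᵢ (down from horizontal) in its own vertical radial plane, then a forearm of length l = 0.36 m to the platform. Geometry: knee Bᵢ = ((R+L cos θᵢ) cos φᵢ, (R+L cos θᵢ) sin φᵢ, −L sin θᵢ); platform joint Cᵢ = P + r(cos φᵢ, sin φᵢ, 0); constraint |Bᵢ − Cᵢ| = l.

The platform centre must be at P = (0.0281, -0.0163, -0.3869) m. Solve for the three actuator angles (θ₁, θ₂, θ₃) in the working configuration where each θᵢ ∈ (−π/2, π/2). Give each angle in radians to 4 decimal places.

θ₁ = 1.0470, θ₂ = 1.3962, θ₃ = 1.2211

rotate P by −φ1: (0.0281, -0.0163, -0.3869)
  A=0.1619, B=-0.3869, C=(l²−L²−A²−y'²−z²)/(2L)=-0.2540
  √(A²+B²)=0.4194;  θ1 = -1.1745+2.2214 ≈ 1.0470
rotate P by −φ2: (-0.0282, -0.0162, -0.3869)
  e−x'=0.2182;  (l²−L²−(e−x')²−y'²−z²)/2L = -0.3431
  θ2 = atan2(B,A) + arccos(C/0.4442) = 1.3962
φ3=240.0° → target in arm frame (0.0001, 0.0325)
  A=0.1899, B=-0.3869, C=(l²−L²−A²−y'²−z²)/(2L)=-0.2984
  √(A²+B²)=0.4310;  θ3 = -1.1144+2.3356 ≈ 1.2211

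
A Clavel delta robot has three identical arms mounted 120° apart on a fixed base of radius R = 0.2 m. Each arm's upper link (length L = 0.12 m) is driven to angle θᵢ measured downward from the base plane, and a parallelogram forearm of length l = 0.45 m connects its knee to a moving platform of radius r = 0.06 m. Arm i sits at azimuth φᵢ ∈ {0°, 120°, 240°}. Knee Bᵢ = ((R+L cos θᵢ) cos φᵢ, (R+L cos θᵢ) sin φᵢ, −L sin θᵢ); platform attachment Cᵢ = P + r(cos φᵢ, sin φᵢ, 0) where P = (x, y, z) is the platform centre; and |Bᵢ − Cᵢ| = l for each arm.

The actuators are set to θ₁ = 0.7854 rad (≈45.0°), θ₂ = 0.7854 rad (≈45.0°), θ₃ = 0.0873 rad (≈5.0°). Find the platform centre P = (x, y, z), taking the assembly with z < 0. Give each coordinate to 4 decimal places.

O1 = (0.2249·cos0.0°, 0.2249·sin0.0°, -0.0849) = (0.2249, 0.0000, -0.0849)
φ2=120.0°: virtual centre (-0.1124, 0.1947, -0.0849), radius l
arm 3 at φ=240.0°: ρ3 = 0.2595;  O3 = (-0.1298, -0.2248, -0.0105)
subtract pairs → two planes through P
[-0.6746 0.3895 0.0000]·P = 0.0000;  [-0.7092 -0.4495 0.1488]·P = 0.0097
det = 0.5795;  x = -0.0065+0.1000z,  y = -0.0113+0.1732z
into |P−O₁|² = l²: 1.0400z² + 0.1195z + -0.1416 = 0;  Δ = 0.6035;  z = -0.4309 or 0.3160 → z<0 root = -0.4309
x = -0.0496, y = -0.0859

(-0.0496, -0.0859, -0.4309)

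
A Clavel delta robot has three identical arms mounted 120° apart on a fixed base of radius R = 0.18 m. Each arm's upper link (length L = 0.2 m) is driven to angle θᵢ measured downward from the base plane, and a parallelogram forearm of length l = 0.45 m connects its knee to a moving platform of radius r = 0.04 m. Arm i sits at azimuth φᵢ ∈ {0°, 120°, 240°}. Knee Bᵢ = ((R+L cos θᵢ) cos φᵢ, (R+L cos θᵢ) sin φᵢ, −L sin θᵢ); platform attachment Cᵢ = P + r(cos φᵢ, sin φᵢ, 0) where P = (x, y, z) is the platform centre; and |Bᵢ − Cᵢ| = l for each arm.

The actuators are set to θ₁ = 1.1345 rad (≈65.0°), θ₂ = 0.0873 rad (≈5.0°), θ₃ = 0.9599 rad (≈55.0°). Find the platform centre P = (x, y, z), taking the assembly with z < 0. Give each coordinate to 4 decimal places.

arm 1 at φ=0.0°: e+L cos θ1 = 0.2245;  centre 1 = (0.2245, 0.0000, -0.1813)
arm 2 at φ=120.0°: e+L cos θ2 = 0.3392;  centre 2 = (-0.1696, 0.2938, -0.0174)
centre 3 = (0.2547·cos240.0°, 0.2547·sin240.0°, -0.1638) = (-0.1274, -0.2206, -0.1638)
|centre ₂|²−|centre ₁|² = 0.0321;  |centre ₃|²−|centre ₁|² = 0.0085
[-0.7883 0.5876 0.3277]·P = 0.0321;  [-0.7038 -0.4412 0.0349]·P = 0.0085
Cramer: x(z) = -0.0251+0.2168z;  y(z) = 0.0209-0.2668z
into |P−centre ₁|² = l²: 1.1182z² + 0.2431z + -0.1069 = 0;  Δ = 0.5371;  z = -0.4364 or 0.2190 → z<0 root = -0.4364
x = -0.1198, y = 0.1374

(-0.1198, 0.1374, -0.4364)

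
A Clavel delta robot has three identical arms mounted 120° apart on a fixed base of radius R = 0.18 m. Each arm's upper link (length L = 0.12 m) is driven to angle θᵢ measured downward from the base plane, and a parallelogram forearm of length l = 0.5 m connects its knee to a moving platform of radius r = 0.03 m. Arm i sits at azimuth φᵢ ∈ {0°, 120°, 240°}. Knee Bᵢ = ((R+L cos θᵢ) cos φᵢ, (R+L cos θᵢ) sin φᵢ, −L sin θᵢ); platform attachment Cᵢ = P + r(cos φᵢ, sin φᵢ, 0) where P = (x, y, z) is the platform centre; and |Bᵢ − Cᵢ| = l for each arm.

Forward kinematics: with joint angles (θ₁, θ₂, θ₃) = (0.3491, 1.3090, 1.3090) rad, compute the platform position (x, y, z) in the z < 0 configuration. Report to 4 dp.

arm 1 at φ=0.0°: e+L cos θ1 = 0.2628;  O1 = (0.2628, 0.0000, -0.0410)
O2 = (0.1811·cos120.0°, 0.1811·sin120.0°, -0.1159) = (-0.0905, 0.1568, -0.1159)
φ3=240.0°: virtual centre (-0.0905, -0.1568, -0.1159), radius l
subtract pairs → two planes through P
linear system: -0.7066x+0.3136y = -0.0245−-0.1497z; -0.7066x+-0.3136y = -0.0245−-0.1497z
det = 0.4432;  x = 0.0347+-0.2119z,  y = 0.0000+0.0000z
quadratic in z: (1.0449)z²+(0.1788)z+(-0.1963)=0, √Δ=0.9233 → z ∈ {-0.5273, 0.3563}; z = -0.5273 (taking z<0)
x = 0.1464, y = 0.0000

(0.1464, 0.0000, -0.5273)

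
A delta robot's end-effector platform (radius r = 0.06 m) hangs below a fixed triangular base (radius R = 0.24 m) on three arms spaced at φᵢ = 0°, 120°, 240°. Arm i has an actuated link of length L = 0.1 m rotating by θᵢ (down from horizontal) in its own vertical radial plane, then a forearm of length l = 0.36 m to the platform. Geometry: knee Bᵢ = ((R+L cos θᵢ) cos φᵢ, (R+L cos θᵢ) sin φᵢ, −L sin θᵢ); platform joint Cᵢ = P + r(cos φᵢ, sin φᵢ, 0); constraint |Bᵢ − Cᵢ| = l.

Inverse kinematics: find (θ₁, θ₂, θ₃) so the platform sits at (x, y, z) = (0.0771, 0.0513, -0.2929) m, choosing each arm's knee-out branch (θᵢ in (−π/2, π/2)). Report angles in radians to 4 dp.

φ1=0.0° → target in arm frame (0.0771, 0.0513)
  A=0.1029, B=-0.2929, C=(l²−L²−A²−y'²−z²)/(2L)=0.1029
  √(A²+B²)=0.3104;  θ1 = -1.2330+1.2328 ≈ -0.0002
arm 2 (φ=120.0°): x'=0.0059, y'=-0.0924
  A cos θ + B sin θ = C:  0.1741·cos θ + -0.2929·sin θ = -0.0253
  θ2 = atan2(B,A) + arccos(C/0.3407) = 0.6105
arm 3 (φ=240.0°): x'=-0.0830, y'=0.0411
  e−x'=0.2630;  (l²−L²−(e−x')²−y'²−z²)/2L = -0.1852
  θ3 = atan2(B,A) + arccos(C/0.3936) = 1.2214

θ₁ = -0.0002, θ₂ = 0.6105, θ₃ = 1.2214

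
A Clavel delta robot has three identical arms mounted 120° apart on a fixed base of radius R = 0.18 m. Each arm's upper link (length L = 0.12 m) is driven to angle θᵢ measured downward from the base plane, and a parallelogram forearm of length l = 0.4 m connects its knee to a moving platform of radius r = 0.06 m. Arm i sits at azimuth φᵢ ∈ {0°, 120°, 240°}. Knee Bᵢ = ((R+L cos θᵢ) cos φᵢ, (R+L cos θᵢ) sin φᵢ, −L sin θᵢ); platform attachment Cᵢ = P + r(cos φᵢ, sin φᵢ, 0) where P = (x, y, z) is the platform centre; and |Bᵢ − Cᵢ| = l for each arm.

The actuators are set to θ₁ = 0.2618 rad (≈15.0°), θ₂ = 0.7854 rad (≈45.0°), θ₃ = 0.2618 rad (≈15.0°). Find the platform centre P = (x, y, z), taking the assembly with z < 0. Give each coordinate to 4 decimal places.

(0.0368, -0.0637, -0.3721)

φ1=0.0°: virtual centre (0.2359, 0.0000, -0.0311), radius l
arm 2 at φ=120.0°: ρ2 = 0.2049;  O2 = (-0.1024, 0.1774, -0.0849)
arm 3 at φ=240.0°: ρ3 = 0.2359;  O3 = (-0.1180, -0.2043, -0.0311)
subtract pairs → two planes through P
plane₁₂: -0.6767x+0.3548y+-0.1076z = -0.0075
det = 0.5276;  x = 0.0058+-0.0833z,  y = -0.0100+0.1443z
quadratic in z: (1.0278)z²+(0.0976)z+(-0.1060)=0, √Δ=0.6672 → z ∈ {-0.3721, 0.2771}; z = -0.3721 (taking z<0)
x = 0.0368, y = -0.0637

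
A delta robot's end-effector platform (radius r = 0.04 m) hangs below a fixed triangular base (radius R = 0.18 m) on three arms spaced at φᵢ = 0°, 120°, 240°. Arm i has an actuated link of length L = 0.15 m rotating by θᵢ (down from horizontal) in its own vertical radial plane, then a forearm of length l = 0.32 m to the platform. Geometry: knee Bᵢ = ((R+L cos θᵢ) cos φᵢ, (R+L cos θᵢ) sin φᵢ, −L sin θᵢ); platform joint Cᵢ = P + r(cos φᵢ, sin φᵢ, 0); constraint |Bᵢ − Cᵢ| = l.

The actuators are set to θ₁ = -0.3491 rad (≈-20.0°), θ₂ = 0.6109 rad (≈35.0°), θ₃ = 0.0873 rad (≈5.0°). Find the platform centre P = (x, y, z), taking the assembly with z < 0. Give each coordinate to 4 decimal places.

arm 1 at φ=0.0°: ρ1 = 0.2810;  centre 1 = (0.2810, 0.0000, 0.0513)
φ2=120.0°: virtual centre (-0.1314, 0.2277, -0.0860), radius l
φ3=240.0°: virtual centre (-0.1447, -0.2507, -0.0131), radius l
subtract pairs → two planes through P
plane₁₂: -0.8248x+0.4553y+-0.2747z = -0.0051
det = 0.8011;  x = 0.0018+-0.2451z,  y = -0.0078+0.1593z
sphere 1 gives Az²+Bz+C=0 with A=1.0855, B=0.0317, C=-0.0218;  B²−4AC=0.0956;  roots -0.1570, 0.1278;  negative root z = -0.1570
x = 0.0403, y = -0.0328

(0.0403, -0.0328, -0.1570)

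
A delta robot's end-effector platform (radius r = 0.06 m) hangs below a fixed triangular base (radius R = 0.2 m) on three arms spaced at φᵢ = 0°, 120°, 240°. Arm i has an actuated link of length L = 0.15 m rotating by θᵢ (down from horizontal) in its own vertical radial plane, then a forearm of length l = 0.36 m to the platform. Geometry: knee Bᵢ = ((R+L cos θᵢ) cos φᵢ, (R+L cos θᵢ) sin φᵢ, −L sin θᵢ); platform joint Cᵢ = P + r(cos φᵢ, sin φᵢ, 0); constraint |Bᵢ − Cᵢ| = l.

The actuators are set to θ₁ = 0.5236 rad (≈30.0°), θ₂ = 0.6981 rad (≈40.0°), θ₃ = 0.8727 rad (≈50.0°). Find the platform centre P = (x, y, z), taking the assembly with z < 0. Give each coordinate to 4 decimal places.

arm 1 at φ=0.0°: ρ1 = 0.2699;  O1 = (0.2699, 0.0000, -0.0750)
arm 2 at φ=120.0°: ρ2 = 0.2549;  O2 = (-0.1275, 0.2208, -0.0964)
O3 = (0.2364·cos240.0°, 0.2364·sin240.0°, -0.1149) = (-0.1182, -0.2047, -0.1149)
eliminate P² terms by subtracting sphere 1 from 2 and 3
[-0.7947 0.4415 -0.0428]·P = -0.0042;  [-0.7762 -0.4095 -0.0798]·P = -0.0094
det = 0.6681;  x = 0.0088+-0.0790z,  y = 0.0063+-0.0452z
into |P−O₁|² = l²: 1.0083z² + 0.1907z + -0.0557 = 0;  Δ = 0.2612;  z = -0.3480 or 0.1589 → z<0 root = -0.3480
x = 0.0363, y = 0.0220

(0.0363, 0.0220, -0.3480)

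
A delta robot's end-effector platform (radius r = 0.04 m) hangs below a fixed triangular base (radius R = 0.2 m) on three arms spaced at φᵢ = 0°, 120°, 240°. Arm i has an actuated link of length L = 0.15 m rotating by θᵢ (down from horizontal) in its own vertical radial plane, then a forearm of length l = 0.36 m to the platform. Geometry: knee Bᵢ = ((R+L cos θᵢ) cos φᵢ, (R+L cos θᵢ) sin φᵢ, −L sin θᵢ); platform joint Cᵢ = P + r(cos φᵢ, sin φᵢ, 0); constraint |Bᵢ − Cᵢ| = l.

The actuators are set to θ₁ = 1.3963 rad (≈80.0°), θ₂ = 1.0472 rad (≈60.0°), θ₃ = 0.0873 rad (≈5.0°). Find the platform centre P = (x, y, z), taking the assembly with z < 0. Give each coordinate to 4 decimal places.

arm 1 at φ=0.0°: ρ1 = 0.1860;  centre 1 = (0.1860, 0.0000, -0.1477)
φ2=120.0°: virtual centre (-0.1175, 0.2035, -0.1299), radius l
arm 3 at φ=240.0°: ρ3 = 0.3094;  centre 3 = (-0.1547, -0.2680, -0.0131)
eliminate P² terms by subtracting sphere 1 from 2 and 3
linear system: -0.6071x+0.4070y = 0.0157−0.0356z; -0.6815x+-0.5359y = 0.0395−0.2693z
Cramer: x(z) = -0.0406+0.2135z;  y(z) = -0.0221+0.2309z
quadratic in z: (1.0989)z²+(0.1885)z+(-0.0559)=0, √Δ=0.5304 → z ∈ {-0.3271, 0.1556}; z = -0.3271 (taking z<0)
x = -0.1104, y = -0.0976

(-0.1104, -0.0976, -0.3271)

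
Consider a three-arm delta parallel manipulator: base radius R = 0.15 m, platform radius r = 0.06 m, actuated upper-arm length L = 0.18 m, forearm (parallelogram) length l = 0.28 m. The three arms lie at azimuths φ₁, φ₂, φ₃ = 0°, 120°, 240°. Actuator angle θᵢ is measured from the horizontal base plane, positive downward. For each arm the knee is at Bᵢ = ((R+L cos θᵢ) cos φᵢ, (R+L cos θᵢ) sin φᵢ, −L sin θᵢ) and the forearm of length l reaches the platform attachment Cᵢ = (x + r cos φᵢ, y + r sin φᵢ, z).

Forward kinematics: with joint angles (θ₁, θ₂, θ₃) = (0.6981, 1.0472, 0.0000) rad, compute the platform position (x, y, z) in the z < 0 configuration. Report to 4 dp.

S1 = (0.2279·cos0.0°, 0.2279·sin0.0°, -0.1157) = (0.2279, 0.0000, -0.1157)
S2 = (0.1800·cos120.0°, 0.1800·sin120.0°, -0.1559) = (-0.0900, 0.1559, -0.1559)
φ3=240.0°: virtual centre (-0.1350, -0.2338, 0.0000), radius l
subtract pairs → two planes through P
[-0.6358 0.3118 -0.0804]·P = -0.0086;  [-0.7258 -0.4677 0.2314]·P = 0.0076
det = 0.5236;  x = 0.0032+0.0660z,  y = -0.0212+0.3924z
quadratic in z: (1.1583)z²+(0.1851)z+(-0.0141)=0, √Δ=0.3154 → z ∈ {-0.2161, 0.0562}; z = -0.2161 (taking z<0)
x = -0.0111, y = -0.1059

(-0.0111, -0.1059, -0.2161)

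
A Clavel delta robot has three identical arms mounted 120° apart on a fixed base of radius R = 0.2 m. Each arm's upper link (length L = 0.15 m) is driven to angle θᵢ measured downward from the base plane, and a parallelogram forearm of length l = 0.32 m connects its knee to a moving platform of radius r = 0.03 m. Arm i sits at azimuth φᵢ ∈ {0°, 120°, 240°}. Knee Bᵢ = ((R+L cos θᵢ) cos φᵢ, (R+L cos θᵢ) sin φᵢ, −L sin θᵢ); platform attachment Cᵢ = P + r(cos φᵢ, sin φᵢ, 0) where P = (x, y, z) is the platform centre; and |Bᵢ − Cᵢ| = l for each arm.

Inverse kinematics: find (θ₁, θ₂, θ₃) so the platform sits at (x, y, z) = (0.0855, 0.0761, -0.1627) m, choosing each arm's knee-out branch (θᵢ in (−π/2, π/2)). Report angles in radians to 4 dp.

θ₁ = -0.3486, θ₂ = 0.4363, θ₃ = 1.3090

φ1=0.0° → target in arm frame (0.0855, 0.0761)
  e−x'=0.0845;  (l²−L²−(e−x')²−y'²−z²)/2L = 0.1350
  √(A²+B²)=0.1833;  θ1 = -1.0918+0.7432 ≈ -0.3486
arm 2 (φ=120.0°): x'=0.0232, y'=-0.1121
  A cos θ + B sin θ = C:  0.1468·cos θ + -0.1627·sin θ = 0.0643
  θ2 = atan2(B,A) + arccos(C/0.2192) = 0.4363
arm 3 (φ=240.0°): x'=-0.1087, y'=0.0360
  A cos θ + B sin θ = C:  0.2787·cos θ + -0.1627·sin θ = -0.0851
  γ=atan2(-0.1627,0.2787)=-0.5285;  ψ=arccos(-0.2636)=1.8375;  θ3=γ+ψ≈1.3090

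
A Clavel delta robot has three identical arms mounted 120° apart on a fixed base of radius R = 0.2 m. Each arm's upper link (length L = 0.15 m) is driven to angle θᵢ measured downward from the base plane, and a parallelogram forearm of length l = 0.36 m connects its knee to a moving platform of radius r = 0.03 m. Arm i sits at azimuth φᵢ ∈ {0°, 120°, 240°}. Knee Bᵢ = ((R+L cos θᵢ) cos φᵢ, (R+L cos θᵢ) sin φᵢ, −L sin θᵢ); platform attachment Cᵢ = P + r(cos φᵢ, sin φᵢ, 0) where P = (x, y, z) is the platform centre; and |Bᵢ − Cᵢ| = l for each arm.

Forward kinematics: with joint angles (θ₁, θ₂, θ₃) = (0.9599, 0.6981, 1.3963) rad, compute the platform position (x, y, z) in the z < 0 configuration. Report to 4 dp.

φ1=0.0°: virtual centre (0.2560, 0.0000, -0.1229), radius l
S2 = (0.2849·cos120.0°, 0.2849·sin120.0°, -0.0964) = (-0.1425, 0.2467, -0.0964)
S3 = (0.1960·cos240.0°, 0.1960·sin240.0°, -0.1477) = (-0.0980, -0.1698, -0.1477)
|S₂|²−|S₁|² = 0.0098;  |S₃|²−|S₁|² = -0.0204
[-0.7970 0.4935 0.0529]·P = 0.0098;  [-0.7081 -0.3396 -0.0497]·P = -0.0204
Cramer: x(z) = 0.0109-0.0106z;  y(z) = 0.0374-0.1243z
quadratic in z: (1.0156)z²+(0.2416)z+(-0.0530)=0, √Δ=0.5231 → z ∈ {-0.3765, 0.1386}; z = -0.3765 (taking z<0)
x = 0.0148, y = 0.0842

(0.0148, 0.0842, -0.3765)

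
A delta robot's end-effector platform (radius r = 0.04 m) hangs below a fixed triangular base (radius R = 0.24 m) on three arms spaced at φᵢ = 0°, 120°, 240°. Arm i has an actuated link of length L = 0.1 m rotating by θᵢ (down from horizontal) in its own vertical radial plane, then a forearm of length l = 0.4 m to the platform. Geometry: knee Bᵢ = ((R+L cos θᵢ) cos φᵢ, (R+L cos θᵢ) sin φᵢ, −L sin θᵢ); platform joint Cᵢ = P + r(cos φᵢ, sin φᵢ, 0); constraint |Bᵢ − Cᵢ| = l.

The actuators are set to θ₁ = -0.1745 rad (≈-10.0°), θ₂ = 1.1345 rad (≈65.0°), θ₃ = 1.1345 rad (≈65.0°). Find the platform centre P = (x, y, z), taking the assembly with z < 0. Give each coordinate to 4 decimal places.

(0.1136, 0.0000, -0.3374)

arm 1 at φ=0.0°: (R−r)+L cos θ1 = 0.2985;  centre 1 = (0.2985, 0.0000, 0.0174)
φ2=120.0°: virtual centre (-0.1211, 0.2098, -0.0906), radius l
centre 3 = (0.2423·cos240.0°, 0.2423·sin240.0°, -0.0906) = (-0.1211, -0.2098, -0.0906)
eliminate P² terms by subtracting sphere 1 from 2 and 3
linear system: -0.8392x+0.4196y = -0.0225−-0.2160z; -0.8392x+-0.4196y = -0.0225−-0.2160z
Cramer: x(z) = 0.0268-0.2574z;  y(z) = 0.0000+0.0000z
sphere 1 gives Az²+Bz+C=0 with A=1.0662, B=0.1051, C=-0.0859;  B²−4AC=0.3774;  roots -0.3374, 0.2388;  negative root z = -0.3374
x = 0.1136, y = 0.0000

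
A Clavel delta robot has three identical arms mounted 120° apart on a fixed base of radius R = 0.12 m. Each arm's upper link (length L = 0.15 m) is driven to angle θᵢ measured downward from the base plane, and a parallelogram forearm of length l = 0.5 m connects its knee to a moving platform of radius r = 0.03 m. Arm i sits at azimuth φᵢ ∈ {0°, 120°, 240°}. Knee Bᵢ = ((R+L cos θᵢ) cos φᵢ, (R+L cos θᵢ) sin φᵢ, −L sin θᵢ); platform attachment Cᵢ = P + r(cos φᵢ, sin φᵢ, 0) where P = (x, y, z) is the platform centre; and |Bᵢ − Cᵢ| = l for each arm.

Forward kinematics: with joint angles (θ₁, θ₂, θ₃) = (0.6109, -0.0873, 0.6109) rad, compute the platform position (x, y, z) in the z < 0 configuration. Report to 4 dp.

(-0.0719, 0.1245, -0.4777)

arm 1 at φ=0.0°: e+L cos θ1 = 0.2129;  O1 = (0.2129, 0.0000, -0.0860)
O2 = (0.2394·cos120.0°, 0.2394·sin120.0°, 0.0131) = (-0.1197, 0.2074, 0.0131)
φ3=240.0°: virtual centre (-0.1064, -0.1844, -0.0860), radius l
subtract pairs → two planes through P
linear system: -0.6652x+0.4147y = 0.0048−0.1982z; -0.6386x+-0.3687y = 0.0000−0.0000z
det = 0.5101;  x = -0.0035+0.1433z,  y = 0.0060+-0.2482z
into |P−O₁|² = l²: 1.0821z² + 0.1071z + -0.1958 = 0;  Δ = 0.8588;  z = -0.4777 or 0.3787 → z<0 root = -0.4777
x = -0.0719, y = 0.1245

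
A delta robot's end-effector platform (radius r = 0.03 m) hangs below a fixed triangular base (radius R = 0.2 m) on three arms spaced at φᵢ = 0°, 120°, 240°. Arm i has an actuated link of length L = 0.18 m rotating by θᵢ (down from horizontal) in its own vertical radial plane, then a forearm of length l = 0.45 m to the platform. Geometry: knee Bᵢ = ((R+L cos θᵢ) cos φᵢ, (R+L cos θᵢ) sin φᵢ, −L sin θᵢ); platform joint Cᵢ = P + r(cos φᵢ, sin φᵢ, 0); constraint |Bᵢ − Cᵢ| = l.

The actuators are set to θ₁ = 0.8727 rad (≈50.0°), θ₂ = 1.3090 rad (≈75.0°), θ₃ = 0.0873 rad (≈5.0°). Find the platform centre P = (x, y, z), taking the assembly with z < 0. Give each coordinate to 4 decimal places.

centre 1 = (0.2857·cos0.0°, 0.2857·sin0.0°, -0.1379) = (0.2857, 0.0000, -0.1379)
φ2=120.0°: virtual centre (-0.1083, 0.1876, -0.1739), radius l
φ3=240.0°: virtual centre (-0.1747, -0.3025, -0.0157), radius l
eliminate P² terms by subtracting sphere 1 from 2 and 3
plane₁₂: -0.7880x+0.3751y+-0.0719z = -0.0235
Cramer: x(z) = 0.0074+0.0586z;  y(z) = -0.0470+0.3148z
into |P−centre ₁|² = l²: 1.1025z² + 0.2136z + -0.1038 = 0;  Δ = 0.5035;  z = -0.4187 or 0.2250 → z<0 root = -0.4187
x = -0.0171, y = -0.1788

(-0.0171, -0.1788, -0.4187)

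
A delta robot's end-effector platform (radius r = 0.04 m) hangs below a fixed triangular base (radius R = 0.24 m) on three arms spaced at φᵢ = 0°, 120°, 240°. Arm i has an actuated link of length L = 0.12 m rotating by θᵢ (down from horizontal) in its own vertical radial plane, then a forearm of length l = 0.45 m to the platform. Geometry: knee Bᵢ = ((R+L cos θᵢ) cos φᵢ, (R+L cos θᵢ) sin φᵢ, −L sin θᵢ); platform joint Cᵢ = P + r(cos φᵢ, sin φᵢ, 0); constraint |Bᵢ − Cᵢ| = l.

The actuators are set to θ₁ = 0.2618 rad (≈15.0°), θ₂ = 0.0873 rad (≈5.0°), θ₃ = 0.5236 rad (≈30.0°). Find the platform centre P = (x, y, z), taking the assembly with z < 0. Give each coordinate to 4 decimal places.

(0.0055, 0.0384, -0.3545)

φ1=0.0°: virtual centre (0.3159, 0.0000, -0.0311), radius l
S2 = (0.3195·cos120.0°, 0.3195·sin120.0°, -0.0105) = (-0.1598, 0.2767, -0.0105)
arm 3 at φ=240.0°: (R−r)+L cos θ3 = 0.3039;  S3 = (-0.1520, -0.2632, -0.0600)
eliminate P² terms by subtracting sphere 1 from 2 and 3
linear system: -0.9514x+0.5535y = 0.0015−0.0412z; -0.9357x+-0.5264y = -0.0048−-0.0579z
det = 1.0187;  x = 0.0019+-0.0102z,  y = 0.0058+-0.0919z
quadratic in z: (1.0085)z²+(0.0674)z+(-0.1029)=0, √Δ=0.6477 → z ∈ {-0.3545, 0.2877}; z = -0.3545 (taking z<0)
x = 0.0055, y = 0.0384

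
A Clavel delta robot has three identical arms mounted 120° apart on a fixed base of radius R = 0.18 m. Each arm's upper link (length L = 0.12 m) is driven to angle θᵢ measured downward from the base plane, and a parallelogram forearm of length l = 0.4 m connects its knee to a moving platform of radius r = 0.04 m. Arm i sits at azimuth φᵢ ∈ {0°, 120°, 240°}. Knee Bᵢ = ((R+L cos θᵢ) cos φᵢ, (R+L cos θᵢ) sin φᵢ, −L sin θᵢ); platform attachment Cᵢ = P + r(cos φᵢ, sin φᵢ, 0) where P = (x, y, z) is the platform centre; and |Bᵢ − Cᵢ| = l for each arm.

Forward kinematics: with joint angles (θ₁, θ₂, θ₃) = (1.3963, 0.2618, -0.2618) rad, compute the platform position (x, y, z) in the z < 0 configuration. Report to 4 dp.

arm 1 at φ=0.0°: e+L cos θ1 = 0.1608;  S1 = (0.1608, 0.0000, -0.1182)
φ2=120.0°: virtual centre (-0.1280, 0.2216, -0.0311), radius l
φ3=240.0°: virtual centre (-0.1280, -0.2216, 0.0311), radius l
|S₂|²−|S₁|² = 0.0266;  |S₃|²−|S₁|² = 0.0266
linear system: -0.5776x+0.4433y = 0.0266−0.1742z; -0.5776x+-0.4433y = 0.0266−0.2985z
Cramer: x(z) = -0.0461+0.4092z;  y(z) = 0.0000+0.1401z
into |P−S₁|² = l²: 1.1871z² + 0.0670z + -0.1032 = 0;  Δ = 0.4946;  z = -0.3244 or 0.2680 → z<0 root = -0.3244
x = -0.1789, y = -0.0455

(-0.1789, -0.0455, -0.3244)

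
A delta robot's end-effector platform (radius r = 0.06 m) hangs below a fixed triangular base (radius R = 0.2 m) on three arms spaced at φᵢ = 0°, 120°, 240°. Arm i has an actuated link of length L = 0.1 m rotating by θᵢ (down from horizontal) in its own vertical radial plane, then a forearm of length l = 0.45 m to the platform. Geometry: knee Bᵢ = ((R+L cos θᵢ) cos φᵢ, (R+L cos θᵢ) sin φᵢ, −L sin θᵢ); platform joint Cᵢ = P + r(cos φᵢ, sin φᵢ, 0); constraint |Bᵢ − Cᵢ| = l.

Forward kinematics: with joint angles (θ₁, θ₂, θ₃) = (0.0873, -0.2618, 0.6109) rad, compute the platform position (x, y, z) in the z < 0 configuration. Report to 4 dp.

centre 1 = (0.2396·cos0.0°, 0.2396·sin0.0°, -0.0087) = (0.2396, 0.0000, -0.0087)
φ2=120.0°: virtual centre (-0.1183, 0.2049, 0.0259), radius l
centre 3 = (0.2219·cos240.0°, 0.2219·sin240.0°, -0.0574) = (-0.1110, -0.1922, -0.0574)
eliminate P² terms by subtracting sphere 1 from 2 and 3
plane₁₂: -0.7158x+0.4098y+0.0692z = -0.0008
Cramer: x(z) = 0.0042-0.0236z;  y(z) = 0.0053-0.2101z
into |P−centre ₁|² = l²: 1.0447z² + 0.0263z + -0.1470 = 0;  Δ = 0.6148;  z = -0.3879 or 0.3627 → z<0 root = -0.3879
x = 0.0133, y = 0.0867

(0.0133, 0.0867, -0.3879)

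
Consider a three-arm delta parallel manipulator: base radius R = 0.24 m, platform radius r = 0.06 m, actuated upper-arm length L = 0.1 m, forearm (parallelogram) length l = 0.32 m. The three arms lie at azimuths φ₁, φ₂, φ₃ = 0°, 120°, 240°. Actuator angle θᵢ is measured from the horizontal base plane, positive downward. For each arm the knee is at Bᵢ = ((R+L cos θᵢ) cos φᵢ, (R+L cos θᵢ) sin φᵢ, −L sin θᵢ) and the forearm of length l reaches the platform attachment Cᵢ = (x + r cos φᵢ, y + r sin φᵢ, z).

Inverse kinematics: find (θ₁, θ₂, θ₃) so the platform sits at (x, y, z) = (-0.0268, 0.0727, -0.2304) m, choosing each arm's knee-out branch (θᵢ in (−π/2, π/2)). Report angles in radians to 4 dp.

φ1=0.0° → target in arm frame (-0.0268, 0.0727)
  e−x'=0.2068;  (l²−L²−(e−x')²−y'²−z²)/2L = -0.0437
  γ=atan2(-0.2304,0.2068)=-0.8393;  ψ=arccos(-0.1411)=1.7124;  θ1=γ+ψ≈0.8730
arm 2 (φ=120.0°): x'=0.0764, y'=-0.0131
  e−x'=0.1036;  (l²−L²−(e−x')²−y'²−z²)/2L = 0.1420
  θ2 = atan2(B,A) + arccos(C/0.2526) = -0.1742
φ3=240.0° → target in arm frame (-0.0496, -0.0596)
  e−x'=0.2296;  (l²−L²−(e−x')²−y'²−z²)/2L = -0.0846
  θ3 = atan2(B,A) + arccos(C/0.3252) = 1.0469

θ₁ = 0.8730, θ₂ = -0.1742, θ₃ = 1.0469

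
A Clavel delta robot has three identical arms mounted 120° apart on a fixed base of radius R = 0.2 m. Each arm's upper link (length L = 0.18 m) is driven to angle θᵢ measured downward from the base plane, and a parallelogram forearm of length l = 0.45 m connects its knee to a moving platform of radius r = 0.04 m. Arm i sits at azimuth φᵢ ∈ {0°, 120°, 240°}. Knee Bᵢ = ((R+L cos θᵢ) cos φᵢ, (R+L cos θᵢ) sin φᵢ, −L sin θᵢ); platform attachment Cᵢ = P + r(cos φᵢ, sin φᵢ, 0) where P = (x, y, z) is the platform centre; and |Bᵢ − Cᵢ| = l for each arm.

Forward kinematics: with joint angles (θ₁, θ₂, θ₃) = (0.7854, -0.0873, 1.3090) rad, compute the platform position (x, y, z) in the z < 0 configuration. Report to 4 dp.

(-0.0122, 0.2019, -0.3957)

O1 = (0.2873·cos0.0°, 0.2873·sin0.0°, -0.1273) = (0.2873, 0.0000, -0.1273)
φ2=120.0°: virtual centre (-0.1697, 0.2939, 0.0157), radius l
arm 3 at φ=240.0°: e+L cos θ3 = 0.2066;  O3 = (-0.1033, -0.1789, -0.1739)
subtract pairs → two planes through P
plane₁₂: -0.9139x+0.5877y+0.2859z = 0.0167
det = 0.7861;  x = 0.0117+0.0605z,  y = 0.0466+-0.3925z
into |P−O₁|² = l²: 1.1577z² + 0.1847z + -0.1082 = 0;  Δ = 0.5352;  z = -0.3957 or 0.2362 → z<0 root = -0.3957
x = -0.0122, y = 0.2019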